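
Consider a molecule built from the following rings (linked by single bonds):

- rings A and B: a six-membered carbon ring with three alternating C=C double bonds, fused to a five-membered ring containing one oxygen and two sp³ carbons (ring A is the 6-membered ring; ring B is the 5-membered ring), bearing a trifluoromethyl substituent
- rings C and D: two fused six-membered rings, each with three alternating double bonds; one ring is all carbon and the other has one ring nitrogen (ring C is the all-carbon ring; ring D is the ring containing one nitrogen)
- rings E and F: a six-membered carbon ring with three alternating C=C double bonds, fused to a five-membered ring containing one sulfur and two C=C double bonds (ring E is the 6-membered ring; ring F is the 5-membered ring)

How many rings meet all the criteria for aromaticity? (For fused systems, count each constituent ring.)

5

Ring A has a continuous p-orbital overlap around the ring; 3 ring double bonds give 6 π electrons. 6 = 4(1)+2, so ring A is aromatic (benzene ring).
Ring B has two sp³ carbons, so it is not fully conjugated — not aromatic (oxolane ring).
Rings C and D form a fused bicyclic system (with one nitrogen) with 10 sp² atoms and 10 π electrons from ring double bonds. 10 = 4(2)+2, so the system is aromatic and both rings count as aromatic (quinoline).
Rings E and F form a fused bicyclic system (with one sulfur) with 9 sp² atoms and 10 π electrons from ring double bonds plus a heteroatom lone pair. 10 = 4(2)+2, so the system is aromatic and both rings count as aromatic (benzothiophene).
Aromatic: A, C, D, E, F. Total: 5.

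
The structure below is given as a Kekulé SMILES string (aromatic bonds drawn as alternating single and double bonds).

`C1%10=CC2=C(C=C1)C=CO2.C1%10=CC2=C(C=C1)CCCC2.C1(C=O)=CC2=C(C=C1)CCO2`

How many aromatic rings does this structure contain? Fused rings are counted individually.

The SMILES encodes a six-membered carbon ring with three alternating C=C double bonds, fused to a five-membered ring containing one oxygen and two C=C double bonds; a six-membered carbon ring with three alternating C=C double bonds, fused to a saturated six-membered carbon ring; a six-membered carbon ring with three alternating C=C double bonds, fused to a five-membered ring containing one oxygen and two sp³ carbons.
The fused 6/5-membered bicyclic (with one oxygen) is a single π system with 9 sp² atoms and 10 π electrons from ring double bonds plus a heteroatom lone pair. 10 = 4(2)+2, so the system is aromatic and both rings count as aromatic (benzofuran).
The 6-membered ring has a continuous p-orbital overlap around the ring; 3 ring double bonds give 6 π electrons. That satisfies 4n+2 with n=1, so it is aromatic (benzene ring).
The second 6-membered ring has four sp³ carbons, so it is not fully conjugated — not aromatic (cyclohexane ring).
The third 6-membered ring is fully conjugated (every ring atom contributes a p orbital); 3 ring double bonds give 6 π electrons. Since 6 = 4n+2 (n=1), it is aromatic (benzene ring).
The 5-membered ring with one oxygen has two sp³ carbons, so it is not fully conjugated — not aromatic (oxolane ring).
4 of the 6 rings are aromatic. Total: 4.

4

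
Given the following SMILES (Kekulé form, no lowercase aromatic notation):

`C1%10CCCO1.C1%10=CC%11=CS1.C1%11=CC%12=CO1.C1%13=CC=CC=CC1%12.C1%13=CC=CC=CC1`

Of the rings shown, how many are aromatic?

The SMILES encodes a five-membered saturated ring of four carbons and one oxygen; a five-membered ring of four carbons and one sulfur, with two C=C double bonds; a five-membered ring of four carbons and one oxygen, with two C=C double bonds; a seven-membered carbon ring with three C=C double bonds and one sp³ carbon; a seven-membered carbon ring with three C=C double bonds and one sp³ carbon.
The 5-membered ring with one oxygen has only sp³ atoms, so it is not fully conjugated — not aromatic (tetrahydrofuran).
The 5-membered ring with one sulfur is planar and fully conjugated; 2 ring double bonds (4 π electrons) plus a heteroatom lone pair (2) give 6 π electrons. Since 6 = 4n+2 (n=1), it is aromatic (thiophene).
The second 5-membered ring with one oxygen has a continuous p-orbital overlap around the ring; 2 ring double bonds (4 π electrons) plus a heteroatom lone pair (2) give 6 π electrons. That satisfies 4n+2 with n=1, so it is aromatic (furan).
The 7-membered ring has one sp³ carbon, so it is not fully conjugated — not aromatic (cycloheptatriene).
The second 7-membered ring has one sp³ carbon, so it is not fully conjugated — not aromatic (cycloheptatriene).
2 of the 5 rings are aromatic. Total: 2.

2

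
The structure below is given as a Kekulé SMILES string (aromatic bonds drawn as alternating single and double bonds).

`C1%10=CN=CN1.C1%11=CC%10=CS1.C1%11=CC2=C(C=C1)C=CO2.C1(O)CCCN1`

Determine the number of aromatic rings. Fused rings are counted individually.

4

The SMILES encodes a five-membered ring with nitrogens at positions 1 and 3 (one bearing H, one in a C=N bond) and two double bonds; a five-membered ring of four carbons and one sulfur, with two C=C double bonds; a six-membered carbon ring with three alternating C=C double bonds, fused to a five-membered ring containing one oxygen and two C=C double bonds; a five-membered saturated ring of four carbons and one N–H nitrogen.
The 5-membered ring with two nitrogens (one N–H, one =N–) is fully conjugated (every ring atom contributes a p orbital); 2 ring double bonds (4 π electrons) plus a heteroatom lone pair (2) give 6 π electrons. That satisfies 4n+2 with n=1, so it is aromatic (imidazole).
The 5-membered ring with one sulfur is planar and fully conjugated; 2 ring double bonds (4 π electrons) plus a heteroatom lone pair (2) give 6 π electrons. 6 = 4(1)+2, so it is aromatic (thiophene).
The fused 6/5-membered bicyclic (with one oxygen) is a single π system with 9 sp² atoms and 10 π electrons from ring double bonds plus a heteroatom lone pair. 10 = 4(2)+2, so the system is aromatic and both rings count as aromatic (benzofuran).
The 5-membered ring with one N–H has only sp³ atoms, so it is not fully conjugated — not aromatic (pyrrolidine).
4 of the 5 rings are aromatic. Total: 4.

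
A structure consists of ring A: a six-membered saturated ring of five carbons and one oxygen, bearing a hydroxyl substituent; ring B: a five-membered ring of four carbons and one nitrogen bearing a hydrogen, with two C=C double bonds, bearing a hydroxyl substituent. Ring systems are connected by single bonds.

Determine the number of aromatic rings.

Ring A has only sp³ atoms, so it is not fully conjugated — not aromatic (tetrahydropyran).
Ring B is planar and fully conjugated; 2 ring double bonds (4 π electrons) plus a heteroatom lone pair (2) give 6 π electrons. Since 6 = 4n+2 (n=1), ring B is aromatic (pyrrole).
Aromatic: B. Total: 1.

1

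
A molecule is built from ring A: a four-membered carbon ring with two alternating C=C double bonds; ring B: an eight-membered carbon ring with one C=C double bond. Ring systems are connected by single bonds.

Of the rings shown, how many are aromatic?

0

Ring A has only sp² ring atoms; a planar conformation would have a fully conjugated π system of 4 electrons. But 4 = 4(1), which is 4n not 4n+2, so ring A is not aromatic (cyclobutadiene) — cyclobutadiene is antiaromatic and distorts to a rectangle.
Ring B has six sp³ carbons, so it is not fully conjugated — not aromatic (cyclooctene).
No ring is aromatic. Total: 0.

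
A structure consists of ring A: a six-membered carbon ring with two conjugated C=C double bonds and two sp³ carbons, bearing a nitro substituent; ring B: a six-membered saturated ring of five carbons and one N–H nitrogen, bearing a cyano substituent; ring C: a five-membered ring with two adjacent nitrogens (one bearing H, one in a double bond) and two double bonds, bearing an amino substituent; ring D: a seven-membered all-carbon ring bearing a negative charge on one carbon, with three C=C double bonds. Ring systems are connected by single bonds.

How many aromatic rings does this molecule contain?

Ring A has two sp³ carbons, so it is not fully conjugated — not aromatic (1,3-cyclohexadiene).
Ring B has only sp³ atoms, so it is not fully conjugated — not aromatic (piperidine).
Ring C has a continuous p-orbital overlap around the ring; 2 ring double bonds (4 π electrons) plus a heteroatom lone pair (2) give 6 π electrons. Since 6 = 4n+2 (n=1), ring C is aromatic (pyrazole).
Ring D has only sp² ring atoms; a planar conformation would have a fully conjugated π system of 8 electrons. But 8 = 4(2), which is 4n not 4n+2, so ring D is not aromatic (cycloheptatrienyl anion).
Aromatic: C. Total: 1.

1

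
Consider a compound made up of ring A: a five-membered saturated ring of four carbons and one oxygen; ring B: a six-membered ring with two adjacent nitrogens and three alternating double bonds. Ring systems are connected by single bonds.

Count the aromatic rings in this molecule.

1

Ring A has only sp³ atoms, so it is not fully conjugated — not aromatic (tetrahydrofuran).
Ring B is planar and fully conjugated; 3 ring double bonds give 6 π electrons. Since 6 = 4n+2 (n=1), ring B is aromatic (pyridazine).
Aromatic: B. Total: 1.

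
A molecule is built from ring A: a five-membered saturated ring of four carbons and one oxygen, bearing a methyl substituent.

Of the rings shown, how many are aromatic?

Ring A has only sp³ atoms, so it is not fully conjugated — not aromatic (tetrahydrofuran).

0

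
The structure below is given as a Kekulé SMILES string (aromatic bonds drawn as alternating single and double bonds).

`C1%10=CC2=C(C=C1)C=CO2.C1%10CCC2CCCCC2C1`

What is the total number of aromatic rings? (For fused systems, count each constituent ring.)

The SMILES encodes a six-membered carbon ring with three alternating C=C double bonds, fused to a five-membered ring containing one oxygen and two C=C double bonds; two fused six-membered saturated carbon rings.
The fused 6/5-membered bicyclic (with one oxygen) is a single π system with 9 sp² atoms and 10 π electrons from ring double bonds plus a heteroatom lone pair. 10 = 4(2)+2, so the system is aromatic and both rings count as aromatic (benzofuran).
The 6-membered ring has only sp³ atoms, so it is not fully conjugated — not aromatic (cyclohexane ring).
The second 6-membered ring has only sp³ atoms, so it is not fully conjugated — not aromatic (cyclohexane ring).
2 of the 4 rings are aromatic. Total: 2.

2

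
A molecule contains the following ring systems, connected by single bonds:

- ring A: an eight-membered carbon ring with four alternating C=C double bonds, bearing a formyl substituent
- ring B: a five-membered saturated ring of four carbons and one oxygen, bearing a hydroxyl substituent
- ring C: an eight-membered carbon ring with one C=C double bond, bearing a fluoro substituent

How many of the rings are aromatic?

Ring A has only sp² ring atoms; a planar conformation would have a fully conjugated π system of 8 electrons. But 8 = 4(2), which is 4n not 4n+2, so ring A is not aromatic (cyclooctatetraene) — cyclooctatetraene distorts into a non-planar tub to avoid antiaromaticity.
Ring B has only sp³ atoms, so it is not fully conjugated — not aromatic (tetrahydrofuran).
Ring C has six sp³ carbons, so it is not fully conjugated — not aromatic (cyclooctene).
No ring is aromatic. Total: 0.

0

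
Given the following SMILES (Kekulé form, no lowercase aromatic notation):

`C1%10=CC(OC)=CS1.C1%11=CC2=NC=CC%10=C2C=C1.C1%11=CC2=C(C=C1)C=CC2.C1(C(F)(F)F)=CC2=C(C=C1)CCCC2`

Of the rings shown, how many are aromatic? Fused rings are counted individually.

The SMILES encodes a five-membered ring of four carbons and one sulfur, with two C=C double bonds; two fused six-membered rings, each with three alternating double bonds; one ring is all carbon and the other has one ring nitrogen; a six-membered carbon ring with three alternating C=C double bonds, fused to a five-membered carbon ring containing one C=C double bond and one sp³ carbon; a six-membered carbon ring with three alternating C=C double bonds, fused to a saturated six-membered carbon ring.
The 5-membered ring with one sulfur is planar and fully conjugated; 2 ring double bonds (4 π electrons) plus a heteroatom lone pair (2) give 6 π electrons. 6 = 4(1)+2, so it is aromatic (thiophene).
The fused 6/6-membered bicyclic (with one nitrogen) is a single π system with 10 sp² atoms and 10 π electrons from ring double bonds. 10 = 4(2)+2, so the system is aromatic and both rings count as aromatic (quinoline).
The 6-membered ring is fully conjugated (every ring atom contributes a p orbital); 3 ring double bonds give 6 π electrons. 6 = 4(1)+2, so it is aromatic (benzene ring).
The 5-membered ring has one sp³ carbon, so it is not fully conjugated — not aromatic (cyclopentene ring).
The second 6-membered ring has a continuous p-orbital overlap around the ring; 3 ring double bonds give 6 π electrons. 6 = 4(1)+2, so it is aromatic (benzene ring).
The third 6-membered ring has four sp³ carbons, so it is not fully conjugated — not aromatic (cyclohexane ring).
5 of the 7 rings are aromatic. Total: 5.

5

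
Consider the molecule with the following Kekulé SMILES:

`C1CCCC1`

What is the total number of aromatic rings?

The SMILES encodes a five-membered saturated carbon ring.
The 5-membered ring has only sp³ atoms, so it is not fully conjugated — not aromatic (cyclopentane).

0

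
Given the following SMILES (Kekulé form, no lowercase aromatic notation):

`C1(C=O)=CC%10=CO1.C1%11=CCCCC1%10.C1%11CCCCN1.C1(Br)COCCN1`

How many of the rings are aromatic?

1

The SMILES encodes a five-membered ring of four carbons and one oxygen, with two C=C double bonds; a six-membered carbon ring with one C=C double bond; a six-membered saturated ring of five carbons and one N–H nitrogen; a six-membered saturated ring with an oxygen and an N–H nitrogen at positions 1 and 4.
The 5-membered ring with one oxygen has a continuous p-orbital overlap around the ring; 2 ring double bonds (4 π electrons) plus a heteroatom lone pair (2) give 6 π electrons. Since 6 = 4n+2 (n=1), it is aromatic (furan).
The 6-membered ring has four sp³ carbons, so it is not fully conjugated — not aromatic (cyclohexene).
The 6-membered ring with one N–H has only sp³ atoms, so it is not fully conjugated — not aromatic (piperidine).
The 6-membered ring with one oxygen and one N–H (1,4) has only sp³ atoms, so it is not fully conjugated — not aromatic (morpholine).
1 of the 4 rings is aromatic. Total: 1.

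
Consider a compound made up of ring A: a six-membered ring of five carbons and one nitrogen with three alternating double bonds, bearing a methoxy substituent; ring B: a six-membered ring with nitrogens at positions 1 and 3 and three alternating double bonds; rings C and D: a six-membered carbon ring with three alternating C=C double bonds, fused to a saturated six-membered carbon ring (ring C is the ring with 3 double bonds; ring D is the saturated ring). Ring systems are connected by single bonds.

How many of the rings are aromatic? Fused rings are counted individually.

Ring A is fully conjugated (every ring atom contributes a p orbital); 3 ring double bonds give 6 π electrons. That satisfies 4n+2 with n=1, so ring A is aromatic (pyridine).
Ring B is planar and fully conjugated; 3 ring double bonds give 6 π electrons. 6 = 4(1)+2, so ring B is aromatic (pyrimidine).
Ring C is fully conjugated (every ring atom contributes a p orbital); 3 ring double bonds give 6 π electrons. Since 6 = 4n+2 (n=1), ring C is aromatic (benzene ring).
Ring D has four sp³ carbons, so it is not fully conjugated — not aromatic (cyclohexane ring).
Aromatic: A, B, C. Total: 3.

3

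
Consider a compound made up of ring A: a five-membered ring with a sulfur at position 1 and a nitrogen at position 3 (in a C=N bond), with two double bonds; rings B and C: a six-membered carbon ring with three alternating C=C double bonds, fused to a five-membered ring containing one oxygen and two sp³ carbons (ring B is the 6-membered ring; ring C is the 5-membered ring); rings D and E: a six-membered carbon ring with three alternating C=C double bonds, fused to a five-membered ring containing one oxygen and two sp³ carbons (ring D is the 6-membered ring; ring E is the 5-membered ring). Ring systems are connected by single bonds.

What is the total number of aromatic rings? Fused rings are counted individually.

3

Ring A is fully conjugated (every ring atom contributes a p orbital); 2 ring double bonds (4 π electrons) plus a heteroatom lone pair (2) give 6 π electrons. 6 = 4(1)+2, so ring A is aromatic (thiazole).
Ring B is fully conjugated (every ring atom contributes a p orbital); 3 ring double bonds give 6 π electrons. 6 = 4(1)+2, so ring B is aromatic (benzene ring).
Ring C has two sp³ carbons, so it is not fully conjugated — not aromatic (oxolane ring).
Ring D is planar and fully conjugated; 3 ring double bonds give 6 π electrons. That satisfies 4n+2 with n=1, so ring D is aromatic (benzene ring).
Ring E has two sp³ carbons, so it is not fully conjugated — not aromatic (oxolane ring).
Aromatic: A, B, D. Total: 3.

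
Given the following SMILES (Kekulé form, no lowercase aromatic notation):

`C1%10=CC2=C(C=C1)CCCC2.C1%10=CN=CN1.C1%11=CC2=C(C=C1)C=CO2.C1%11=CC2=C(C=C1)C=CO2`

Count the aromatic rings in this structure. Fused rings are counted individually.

6

The SMILES encodes a six-membered carbon ring with three alternating C=C double bonds, fused to a saturated six-membered carbon ring; a five-membered ring with nitrogens at positions 1 and 3 (one bearing H, one in a C=N bond) and two double bonds; a six-membered carbon ring with three alternating C=C double bonds, fused to a five-membered ring containing one oxygen and two C=C double bonds; a six-membered carbon ring with three alternating C=C double bonds, fused to a five-membered ring containing one oxygen and two C=C double bonds.
The 6-membered ring is planar and fully conjugated; 3 ring double bonds give 6 π electrons. 6 = 4(1)+2, so it is aromatic (benzene ring).
The second 6-membered ring has four sp³ carbons, so it is not fully conjugated — not aromatic (cyclohexane ring).
The 5-membered ring with two nitrogens (one N–H, one =N–) is fully conjugated (every ring atom contributes a p orbital); 2 ring double bonds (4 π electrons) plus a heteroatom lone pair (2) give 6 π electrons. 6 = 4(1)+2, so it is aromatic (imidazole).
The fused 6/5-membered bicyclic (with one oxygen) is a single π system with 9 sp² atoms and 10 π electrons from ring double bonds plus a heteroatom lone pair. 10 = 4(2)+2, so the system is aromatic and both rings count as aromatic (benzofuran).
The fused 6/5-membered bicyclic (with one oxygen) is a single π system with 9 sp² atoms and 10 π electrons from ring double bonds plus a heteroatom lone pair. 10 = 4(2)+2, so the system is aromatic and both rings count as aromatic (benzofuran).
6 of the 7 rings are aromatic. Total: 6.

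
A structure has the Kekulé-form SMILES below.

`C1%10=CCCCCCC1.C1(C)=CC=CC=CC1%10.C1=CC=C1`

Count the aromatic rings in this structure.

The SMILES encodes an eight-membered carbon ring with one C=C double bond; a seven-membered carbon ring with three C=C double bonds and one sp³ carbon; a four-membered carbon ring with two alternating C=C double bonds.
The 8-membered ring has six sp³ carbons, so it is not fully conjugated — not aromatic (cyclooctene).
The 7-membered ring has one sp³ carbon, so it is not fully conjugated — not aromatic (cycloheptatriene).
The 4-membered ring has only sp² ring atoms; a planar conformation would have a fully conjugated π system of 4 electrons. But 4 = 4(1), which is 4n not 4n+2, so it is not aromatic (cyclobutadiene) — cyclobutadiene is antiaromatic and distorts to a rectangle.
None of the rings are aromatic. Total: 0.

0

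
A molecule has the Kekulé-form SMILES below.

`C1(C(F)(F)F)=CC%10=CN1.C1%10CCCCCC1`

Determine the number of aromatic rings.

The SMILES encodes a five-membered ring of four carbons and one nitrogen bearing a hydrogen, with two C=C double bonds; a seven-membered saturated carbon ring.
The 5-membered ring with one N–H is planar and fully conjugated; 2 ring double bonds (4 π electrons) plus a heteroatom lone pair (2) give 6 π electrons. 6 = 4(1)+2, so it is aromatic (pyrrole).
The 7-membered ring has only sp³ atoms, so it is not fully conjugated — not aromatic (cycloheptane).
1 of the 2 rings is aromatic. Total: 1.

1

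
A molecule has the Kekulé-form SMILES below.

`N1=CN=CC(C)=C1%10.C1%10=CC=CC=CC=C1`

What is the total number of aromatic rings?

The SMILES encodes a six-membered ring with nitrogens at positions 1 and 3 and three alternating double bonds; an eight-membered carbon ring with four alternating C=C double bonds.
The 6-membered ring with two nitrogens (1,3) is fully conjugated (every ring atom contributes a p orbital); 3 ring double bonds give 6 π electrons. That satisfies 4n+2 with n=1, so it is aromatic (pyrimidine).
The 8-membered ring has only sp² ring atoms; a planar conformation would have a fully conjugated π system of 8 electrons. But 8 = 4(2), which is 4n not 4n+2, so it is not aromatic (cyclooctatetraene) — cyclooctatetraene distorts into a non-planar tub to avoid antiaromaticity.
1 of the 2 rings is aromatic. Total: 1.

1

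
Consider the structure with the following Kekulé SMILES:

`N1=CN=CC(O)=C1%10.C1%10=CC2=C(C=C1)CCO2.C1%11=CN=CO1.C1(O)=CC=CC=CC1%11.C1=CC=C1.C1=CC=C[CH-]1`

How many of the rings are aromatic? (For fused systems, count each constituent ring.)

The SMILES encodes a six-membered ring with nitrogens at positions 1 and 3 and three alternating double bonds; a six-membered carbon ring with three alternating C=C double bonds, fused to a five-membered ring containing one oxygen and two sp³ carbons; a five-membered ring with an oxygen at position 1 and a nitrogen at position 3 (in a C=N bond), with two double bonds; a seven-membered carbon ring with three C=C double bonds and one sp³ carbon; a four-membered carbon ring with two alternating C=C double bonds; a five-membered all-carbon ring bearing a negative charge on one carbon, with two C=C double bonds.
The 6-membered ring with two nitrogens (1,3) is planar and fully conjugated; 3 ring double bonds give 6 π electrons. That satisfies 4n+2 with n=1, so it is aromatic (pyrimidine).
The 6-membered ring is fully conjugated (every ring atom contributes a p orbital); 3 ring double bonds give 6 π electrons. That satisfies 4n+2 with n=1, so it is aromatic (benzene ring).
The 5-membered ring with one oxygen has two sp³ carbons, so it is not fully conjugated — not aromatic (oxolane ring).
The 5-membered ring with one oxygen and one =N– is planar and fully conjugated; 2 ring double bonds (4 π electrons) plus a heteroatom lone pair (2) give 6 π electrons. Since 6 = 4n+2 (n=1), it is aromatic (oxazole).
The 7-membered ring has one sp³ carbon, so it is not fully conjugated — not aromatic (cycloheptatriene).
The 4-membered ring has only sp² ring atoms; a planar conformation would have a fully conjugated π system of 4 electrons. But 4 = 4(1), which is 4n not 4n+2, so it is not aromatic (cyclobutadiene) — cyclobutadiene is antiaromatic and distorts to a rectangle.
The 5-membered ring is fully conjugated (every ring atom contributes a p orbital); 2 ring double bonds (4 π electrons) plus the carbanion lone pair (2) give 6 π electrons. That satisfies 4n+2 with n=1, so it is aromatic (cyclopentadienyl anion).
4 of the 7 rings are aromatic. Total: 4.

4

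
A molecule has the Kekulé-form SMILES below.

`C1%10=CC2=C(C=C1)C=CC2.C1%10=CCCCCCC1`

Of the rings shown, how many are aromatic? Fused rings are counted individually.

1

The SMILES encodes a six-membered carbon ring with three alternating C=C double bonds, fused to a five-membered carbon ring containing one C=C double bond and one sp³ carbon; an eight-membered carbon ring with one C=C double bond.
The 6-membered ring is planar and fully conjugated; 3 ring double bonds give 6 π electrons. Since 6 = 4n+2 (n=1), it is aromatic (benzene ring).
The 5-membered ring has one sp³ carbon, so it is not fully conjugated — not aromatic (cyclopentene ring).
The 8-membered ring has six sp³ carbons, so it is not fully conjugated — not aromatic (cyclooctene).
1 of the 3 rings is aromatic. Total: 1.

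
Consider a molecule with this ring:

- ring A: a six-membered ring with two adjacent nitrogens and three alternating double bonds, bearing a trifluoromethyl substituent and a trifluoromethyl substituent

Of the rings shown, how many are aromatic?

1

Ring A has a continuous p-orbital overlap around the ring; 3 ring double bonds give 6 π electrons. Since 6 = 4n+2 (n=1), ring A is aromatic (pyridazine).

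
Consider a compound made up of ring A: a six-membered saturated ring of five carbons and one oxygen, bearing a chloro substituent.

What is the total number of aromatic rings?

0

Ring A has only sp³ atoms, so it is not fully conjugated — not aromatic (tetrahydropyran).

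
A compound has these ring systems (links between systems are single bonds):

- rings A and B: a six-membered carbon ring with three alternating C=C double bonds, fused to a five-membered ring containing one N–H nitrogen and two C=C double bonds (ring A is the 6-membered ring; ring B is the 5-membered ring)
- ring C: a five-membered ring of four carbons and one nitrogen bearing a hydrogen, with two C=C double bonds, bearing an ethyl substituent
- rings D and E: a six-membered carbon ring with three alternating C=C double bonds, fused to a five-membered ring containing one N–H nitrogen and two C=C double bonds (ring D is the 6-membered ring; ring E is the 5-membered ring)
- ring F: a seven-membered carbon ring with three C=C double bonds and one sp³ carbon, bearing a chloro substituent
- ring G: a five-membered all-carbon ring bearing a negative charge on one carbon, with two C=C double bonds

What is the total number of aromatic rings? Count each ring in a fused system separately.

Rings A and B form a fused bicyclic system (with one N–H) with 9 sp² atoms and 10 π electrons from ring double bonds plus a heteroatom lone pair. 10 = 4(2)+2, so the system is aromatic and both rings count as aromatic (indole).
Ring C is planar and fully conjugated; 2 ring double bonds (4 π electrons) plus a heteroatom lone pair (2) give 6 π electrons. 6 = 4(1)+2, so ring C is aromatic (pyrrole).
Rings D and E form a fused bicyclic system (with one N–H) with 9 sp² atoms and 10 π electrons from ring double bonds plus a heteroatom lone pair. 10 = 4(2)+2, so the system is aromatic and both rings count as aromatic (indole).
Ring F has one sp³ carbon, so it is not fully conjugated — not aromatic (cycloheptatriene).
Ring G is fully conjugated (every ring atom contributes a p orbital); 2 ring double bonds (4 π electrons) plus the carbanion lone pair (2) give 6 π electrons. Since 6 = 4n+2 (n=1), ring G is aromatic (cyclopentadienyl anion).
Aromatic: A, B, C, D, E, G. Total: 6.

6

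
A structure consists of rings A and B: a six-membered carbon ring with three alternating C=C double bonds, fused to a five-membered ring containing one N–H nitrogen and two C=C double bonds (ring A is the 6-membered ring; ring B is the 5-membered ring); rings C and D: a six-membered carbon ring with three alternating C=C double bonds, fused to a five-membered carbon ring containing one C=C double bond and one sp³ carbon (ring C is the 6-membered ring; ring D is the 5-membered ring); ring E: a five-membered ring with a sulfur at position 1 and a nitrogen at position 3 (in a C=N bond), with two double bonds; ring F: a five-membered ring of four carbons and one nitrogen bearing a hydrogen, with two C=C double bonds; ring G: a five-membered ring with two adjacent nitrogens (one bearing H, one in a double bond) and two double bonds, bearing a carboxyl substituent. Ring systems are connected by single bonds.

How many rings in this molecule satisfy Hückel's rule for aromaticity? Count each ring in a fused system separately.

6

Rings A and B form a fused bicyclic system (with one N–H) with 9 sp² atoms and 10 π electrons from ring double bonds plus a heteroatom lone pair. 10 = 4(2)+2, so the system is aromatic and both rings count as aromatic (indole).
Ring C has a continuous p-orbital overlap around the ring; 3 ring double bonds give 6 π electrons. 6 = 4(1)+2, so ring C is aromatic (benzene ring).
Ring D has one sp³ carbon, so it is not fully conjugated — not aromatic (cyclopentene ring).
Ring E is fully conjugated (every ring atom contributes a p orbital); 2 ring double bonds (4 π electrons) plus a heteroatom lone pair (2) give 6 π electrons. 6 = 4(1)+2, so ring E is aromatic (thiazole).
Ring F is planar and fully conjugated; 2 ring double bonds (4 π electrons) plus a heteroatom lone pair (2) give 6 π electrons. That satisfies 4n+2 with n=1, so ring F is aromatic (pyrrole).
Ring G has a continuous p-orbital overlap around the ring; 2 ring double bonds (4 π electrons) plus a heteroatom lone pair (2) give 6 π electrons. 6 = 4(1)+2, so ring G is aromatic (pyrazole).
Aromatic: A, B, C, E, F, G. Total: 6.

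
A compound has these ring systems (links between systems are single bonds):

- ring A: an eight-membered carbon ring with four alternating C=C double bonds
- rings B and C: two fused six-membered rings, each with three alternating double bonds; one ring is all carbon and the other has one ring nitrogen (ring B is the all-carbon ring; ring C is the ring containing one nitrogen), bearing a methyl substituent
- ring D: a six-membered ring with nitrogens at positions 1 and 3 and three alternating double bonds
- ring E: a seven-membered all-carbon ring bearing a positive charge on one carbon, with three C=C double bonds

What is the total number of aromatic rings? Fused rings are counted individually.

4

Ring A has only sp² ring atoms; a planar conformation would have a fully conjugated π system of 8 electrons. But 8 = 4(2), which is 4n not 4n+2, so ring A is not aromatic (cyclooctatetraene) — cyclooctatetraene distorts into a non-planar tub to avoid antiaromaticity.
Rings B and C form a fused bicyclic system (with one nitrogen) with 10 sp² atoms and 10 π electrons from ring double bonds. 10 = 4(2)+2, so the system is aromatic and both rings count as aromatic (quinoline).
Ring D has a continuous p-orbital overlap around the ring; 3 ring double bonds give 6 π electrons. 6 = 4(1)+2, so ring D is aromatic (pyrimidine).
Ring E is fully conjugated (every ring atom contributes a p orbital); 3 ring double bonds (6 π electrons) plus the carbocation's empty p orbital (0, but keeps the ring conjugated) give 6 π electrons. Since 6 = 4n+2 (n=1), ring E is aromatic (tropylium cation).
Aromatic: B, C, D, E. Total: 4.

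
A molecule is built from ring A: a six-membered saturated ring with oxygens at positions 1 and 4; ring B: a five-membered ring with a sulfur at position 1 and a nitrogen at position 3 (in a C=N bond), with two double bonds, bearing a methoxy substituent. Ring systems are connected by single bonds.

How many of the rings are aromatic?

Ring A has only sp³ atoms, so it is not fully conjugated — not aromatic (1,4-dioxane).
Ring B has a continuous p-orbital overlap around the ring; 2 ring double bonds (4 π electrons) plus a heteroatom lone pair (2) give 6 π electrons. That satisfies 4n+2 with n=1, so ring B is aromatic (thiazole).
Aromatic: B. Total: 1.

1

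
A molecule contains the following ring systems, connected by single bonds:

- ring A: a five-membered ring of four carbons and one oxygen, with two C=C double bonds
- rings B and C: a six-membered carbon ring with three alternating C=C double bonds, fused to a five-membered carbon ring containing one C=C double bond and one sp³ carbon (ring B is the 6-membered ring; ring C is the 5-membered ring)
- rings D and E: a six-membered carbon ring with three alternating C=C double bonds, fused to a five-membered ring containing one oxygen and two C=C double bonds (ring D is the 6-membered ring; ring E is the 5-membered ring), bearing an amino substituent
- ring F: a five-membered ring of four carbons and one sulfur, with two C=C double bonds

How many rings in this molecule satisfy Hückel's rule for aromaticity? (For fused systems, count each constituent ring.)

5

Ring A is fully conjugated (every ring atom contributes a p orbital); 2 ring double bonds (4 π electrons) plus a heteroatom lone pair (2) give 6 π electrons. 6 = 4(1)+2, so ring A is aromatic (furan).
Ring B is planar and fully conjugated; 3 ring double bonds give 6 π electrons. 6 = 4(1)+2, so ring B is aromatic (benzene ring).
Ring C has one sp³ carbon, so it is not fully conjugated — not aromatic (cyclopentene ring).
Rings D and E form a fused bicyclic system (with one oxygen) with 9 sp² atoms and 10 π electrons from ring double bonds plus a heteroatom lone pair. 10 = 4(2)+2, so the system is aromatic and both rings count as aromatic (benzofuran).
Ring F is planar and fully conjugated; 2 ring double bonds (4 π electrons) plus a heteroatom lone pair (2) give 6 π electrons. 6 = 4(1)+2, so ring F is aromatic (thiophene).
Aromatic: A, B, D, E, F. Total: 5.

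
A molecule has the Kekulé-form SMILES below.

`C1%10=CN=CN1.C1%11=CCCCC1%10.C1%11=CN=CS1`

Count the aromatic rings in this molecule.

2

The SMILES encodes a five-membered ring with nitrogens at positions 1 and 3 (one bearing H, one in a C=N bond) and two double bonds; a six-membered carbon ring with one C=C double bond; a five-membered ring with a sulfur at position 1 and a nitrogen at position 3 (in a C=N bond), with two double bonds.
The 5-membered ring with two nitrogens (one N–H, one =N–) is fully conjugated (every ring atom contributes a p orbital); 2 ring double bonds (4 π electrons) plus a heteroatom lone pair (2) give 6 π electrons. 6 = 4(1)+2, so it is aromatic (imidazole).
The 6-membered ring has four sp³ carbons, so it is not fully conjugated — not aromatic (cyclohexene).
The 5-membered ring with one sulfur and one =N– is planar and fully conjugated; 2 ring double bonds (4 π electrons) plus a heteroatom lone pair (2) give 6 π electrons. Since 6 = 4n+2 (n=1), it is aromatic (thiazole).
2 of the 3 rings are aromatic. Total: 2.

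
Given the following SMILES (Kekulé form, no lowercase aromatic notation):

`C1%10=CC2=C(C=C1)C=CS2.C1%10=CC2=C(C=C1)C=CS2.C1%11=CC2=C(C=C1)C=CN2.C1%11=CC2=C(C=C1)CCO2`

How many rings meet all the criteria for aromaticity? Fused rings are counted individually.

7

The SMILES encodes a six-membered carbon ring with three alternating C=C double bonds, fused to a five-membered ring containing one sulfur and two C=C double bonds; a six-membered carbon ring with three alternating C=C double bonds, fused to a five-membered ring containing one sulfur and two C=C double bonds; a six-membered carbon ring with three alternating C=C double bonds, fused to a five-membered ring containing one N–H nitrogen and two C=C double bonds; a six-membered carbon ring with three alternating C=C double bonds, fused to a five-membered ring containing one oxygen and two sp³ carbons.
The fused 6/5-membered bicyclic (with one sulfur) is a single π system with 9 sp² atoms and 10 π electrons from ring double bonds plus a heteroatom lone pair. 10 = 4(2)+2, so the system is aromatic and both rings count as aromatic (benzothiophene).
The fused 6/5-membered bicyclic (with one sulfur) is a single π system with 9 sp² atoms and 10 π electrons from ring double bonds plus a heteroatom lone pair. 10 = 4(2)+2, so the system is aromatic and both rings count as aromatic (benzothiophene).
The fused 6/5-membered bicyclic (with one N–H) is a single π system with 9 sp² atoms and 10 π electrons from ring double bonds plus a heteroatom lone pair. 10 = 4(2)+2, so the system is aromatic and both rings count as aromatic (indole).
The 6-membered ring is planar and fully conjugated; 3 ring double bonds give 6 π electrons. Since 6 = 4n+2 (n=1), it is aromatic (benzene ring).
The 5-membered ring with one oxygen has two sp³ carbons, so it is not fully conjugated — not aromatic (oxolane ring).
7 of the 8 rings are aromatic. Total: 7.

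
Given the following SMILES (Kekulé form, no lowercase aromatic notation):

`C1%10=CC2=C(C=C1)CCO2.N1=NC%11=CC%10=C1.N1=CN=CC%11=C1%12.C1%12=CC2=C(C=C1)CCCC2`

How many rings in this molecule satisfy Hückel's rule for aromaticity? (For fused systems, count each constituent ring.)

The SMILES encodes a six-membered carbon ring with three alternating C=C double bonds, fused to a five-membered ring containing one oxygen and two sp³ carbons; a six-membered ring with two adjacent nitrogens and three alternating double bonds; a six-membered ring with nitrogens at positions 1 and 3 and three alternating double bonds; a six-membered carbon ring with three alternating C=C double bonds, fused to a saturated six-membered carbon ring.
The 6-membered ring is planar and fully conjugated; 3 ring double bonds give 6 π electrons. Since 6 = 4n+2 (n=1), it is aromatic (benzene ring).
The 5-membered ring with one oxygen has two sp³ carbons, so it is not fully conjugated — not aromatic (oxolane ring).
The 6-membered ring with two nitrogens (1,2) has a continuous p-orbital overlap around the ring; 3 ring double bonds give 6 π electrons. Since 6 = 4n+2 (n=1), it is aromatic (pyridazine).
The 6-membered ring with two nitrogens (1,3) has a continuous p-orbital overlap around the ring; 3 ring double bonds give 6 π electrons. Since 6 = 4n+2 (n=1), it is aromatic (pyrimidine).
The second 6-membered ring has a continuous p-orbital overlap around the ring; 3 ring double bonds give 6 π electrons. 6 = 4(1)+2, so it is aromatic (benzene ring).
The third 6-membered ring has four sp³ carbons, so it is not fully conjugated — not aromatic (cyclohexane ring).
4 of the 6 rings are aromatic. Total: 4.

4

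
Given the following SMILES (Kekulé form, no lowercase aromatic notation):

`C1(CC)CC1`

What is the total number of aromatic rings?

0

The SMILES encodes a three-membered saturated carbon ring.
The 3-membered ring has only sp³ atoms, so it is not fully conjugated — not aromatic (cyclopropane).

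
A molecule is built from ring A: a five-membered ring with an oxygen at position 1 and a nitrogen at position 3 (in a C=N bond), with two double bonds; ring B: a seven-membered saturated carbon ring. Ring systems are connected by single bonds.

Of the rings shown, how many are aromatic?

Ring A is planar and fully conjugated; 2 ring double bonds (4 π electrons) plus a heteroatom lone pair (2) give 6 π electrons. That satisfies 4n+2 with n=1, so ring A is aromatic (oxazole).
Ring B has only sp³ atoms, so it is not fully conjugated — not aromatic (cycloheptane).
Aromatic: A. Total: 1.

1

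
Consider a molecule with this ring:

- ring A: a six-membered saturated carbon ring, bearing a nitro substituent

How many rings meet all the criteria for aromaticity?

Ring A has only sp³ atoms, so it is not fully conjugated — not aromatic (cyclohexane).

0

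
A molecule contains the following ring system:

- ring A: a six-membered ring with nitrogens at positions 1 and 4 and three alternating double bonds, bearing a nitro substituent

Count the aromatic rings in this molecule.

1

Ring A is planar and fully conjugated; 3 ring double bonds give 6 π electrons. That satisfies 4n+2 with n=1, so ring A is aromatic (pyrazine).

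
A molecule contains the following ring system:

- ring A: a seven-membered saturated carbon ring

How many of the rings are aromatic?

0

Ring A has only sp³ atoms, so it is not fully conjugated — not aromatic (cycloheptane).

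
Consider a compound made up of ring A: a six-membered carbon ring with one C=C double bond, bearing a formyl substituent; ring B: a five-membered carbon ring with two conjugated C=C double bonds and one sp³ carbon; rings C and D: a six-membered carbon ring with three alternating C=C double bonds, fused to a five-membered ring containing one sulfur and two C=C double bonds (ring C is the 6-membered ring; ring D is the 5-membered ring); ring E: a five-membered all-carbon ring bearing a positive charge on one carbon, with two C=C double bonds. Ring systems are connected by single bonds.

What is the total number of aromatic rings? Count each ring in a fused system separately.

2

Ring A has four sp³ carbons, so it is not fully conjugated — not aromatic (cyclohexene).
Ring B has one sp³ carbon, so it is not fully conjugated — not aromatic (cyclopentadiene).
Rings C and D form a fused bicyclic system (with one sulfur) with 9 sp² atoms and 10 π electrons from ring double bonds plus a heteroatom lone pair. 10 = 4(2)+2, so the system is aromatic and both rings count as aromatic (benzothiophene).
Ring E has only sp² ring atoms; a planar conformation would have a fully conjugated π system of 4 electrons. But 4 = 4(1), which is 4n not 4n+2, so ring E is not aromatic (cyclopentadienyl cation).
Aromatic: C, D. Total: 2.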